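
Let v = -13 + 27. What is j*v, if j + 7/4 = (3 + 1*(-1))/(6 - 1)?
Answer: -189/10 ≈ -18.900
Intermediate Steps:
v = 14
j = -27/20 (j = -7/4 + (3 + 1*(-1))/(6 - 1) = -7/4 + (3 - 1)/5 = -7/4 + 2*(⅕) = -7/4 + ⅖ = -27/20 ≈ -1.3500)
j*v = -27/20*14 = -189/10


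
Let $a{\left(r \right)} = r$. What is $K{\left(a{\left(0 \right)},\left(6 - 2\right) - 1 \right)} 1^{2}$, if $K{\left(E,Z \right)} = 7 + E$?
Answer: $7$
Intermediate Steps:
$K{\left(a{\left(0 \right)},\left(6 - 2\right) - 1 \right)} 1^{2} = \left(7 + 0\right) 1^{2} = 7 \cdot 1 = 7$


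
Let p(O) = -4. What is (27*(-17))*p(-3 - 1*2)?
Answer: 1836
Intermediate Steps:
(27*(-17))*p(-3 - 1*2) = (27*(-17))*(-4) = -459*(-4) = 1836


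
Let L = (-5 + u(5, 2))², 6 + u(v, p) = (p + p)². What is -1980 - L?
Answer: -2005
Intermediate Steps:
u(v, p) = -6 + 4*p² (u(v, p) = -6 + (p + p)² = -6 + (2*p)² = -6 + 4*p²)
L = 25 (L = (-5 + (-6 + 4*2²))² = (-5 + (-6 + 4*4))² = (-5 + (-6 + 16))² = (-5 + 10)² = 5² = 25)
-1980 - L = -1980 - 1*25 = -1980 - 25 = -2005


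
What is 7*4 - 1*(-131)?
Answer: 159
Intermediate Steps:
7*4 - 1*(-131) = 28 + 131 = 159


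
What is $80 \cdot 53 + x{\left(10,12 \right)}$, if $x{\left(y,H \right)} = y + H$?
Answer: $4262$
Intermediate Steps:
$x{\left(y,H \right)} = H + y$
$80 \cdot 53 + x{\left(10,12 \right)} = 80 \cdot 53 + \left(12 + 10\right) = 4240 + 22 = 4262$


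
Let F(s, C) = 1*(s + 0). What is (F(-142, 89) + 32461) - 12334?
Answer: 19985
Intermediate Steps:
F(s, C) = s (F(s, C) = 1*s = s)
(F(-142, 89) + 32461) - 12334 = (-142 + 32461) - 12334 = 32319 - 12334 = 19985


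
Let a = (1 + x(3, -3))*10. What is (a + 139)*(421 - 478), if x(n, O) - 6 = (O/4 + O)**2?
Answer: -159429/8 ≈ -19929.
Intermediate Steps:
x(n, O) = 6 + 25*O**2/16 (x(n, O) = 6 + (O/4 + O)**2 = 6 + (5*O/4)**2 = 6 + 25*O**2/16)
a = 1685/8 (a = (1 + (6 + (25/16)*(-3)**2))*10 = (1 + (6 + (25/16)*9))*10 = (1 + (6 + 225/16))*10 = (1 + 321/16)*10 = (337/16)*10 = 1685/8 ≈ 210.63)
(a + 139)*(421 - 478) = (1685/8 + 139)*(421 - 478) = (2797/8)*(-57) = -159429/8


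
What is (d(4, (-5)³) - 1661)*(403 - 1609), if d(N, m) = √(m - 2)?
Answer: 2003166 - 1206*I*√127 ≈ 2.0032e+6 - 13591.0*I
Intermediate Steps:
d(N, m) = √(-2 + m)
(d(4, (-5)³) - 1661)*(403 - 1609) = (√(-2 + (-5)³) - 1661)*(403 - 1609) = (√(-2 - 125) - 1661)*(-1206) = (√(-127) - 1661)*(-1206) = (I*√127 - 1661)*(-1206) = (-1661 + I*√127)*(-1206) = 2003166 - 1206*I*√127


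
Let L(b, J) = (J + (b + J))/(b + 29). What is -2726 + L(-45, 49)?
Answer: -43669/16 ≈ -2729.3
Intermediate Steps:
L(b, J) = (b + 2*J)/(29 + b) (L(b, J) = (J + (J + b))/(29 + b) = (b + 2*J)/(29 + b))
-2726 + L(-45, 49) = -2726 + (-45 + 2*49)/(29 - 45) = -2726 + (-45 + 98)/(-16) = -2726 - 1/16*53 = -2726 - 53/16 = -43669/16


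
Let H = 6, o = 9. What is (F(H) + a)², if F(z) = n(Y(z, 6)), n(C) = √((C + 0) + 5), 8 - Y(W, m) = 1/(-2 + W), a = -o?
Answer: (18 - √51)²/4 ≈ 29.477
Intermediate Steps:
a = -9 (a = -1*9 = -9)
Y(W, m) = 8 - 1/(-2 + W)
n(C) = √(5 + C) (n(C) = √(C + 5) = √(5 + C))
F(z) = √(5 + (-17 + 8*z)/(-2 + z))
(F(H) + a)² = (√((-27 + 13*6)/(-2 + 6)) - 9)² = (√((-27 + 78)/4) - 9)² = (√((¼)*51) - 9)² = (√(51/4) - 9)² = (√51/2 - 9)² = (-9 + √51/2)²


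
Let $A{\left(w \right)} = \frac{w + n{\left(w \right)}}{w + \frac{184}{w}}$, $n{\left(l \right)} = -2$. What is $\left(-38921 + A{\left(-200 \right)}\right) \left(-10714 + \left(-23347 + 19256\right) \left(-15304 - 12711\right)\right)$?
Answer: $- \frac{22403478518865583}{5023} \approx -4.4602 \cdot 10^{12}$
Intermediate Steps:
$A{\left(w \right)} = \frac{-2 + w}{w + \frac{184}{w}}$ ($A{\left(w \right)} = \frac{w - 2}{w + \frac{184}{w}} = \frac{-2 + w}{w + \frac{184}{w}}$)
$\left(-38921 + A{\left(-200 \right)}\right) \left(-10714 + \left(-23347 + 19256\right) \left(-15304 - 12711\right)\right) = \left(-38921 - \frac{200 \left(-2 - 200\right)}{184 + \left(-200\right)^{2}}\right) \left(-10714 + \left(-23347 + 19256\right) \left(-15304 - 12711\right)\right) = \left(-38921 - 200 \frac{1}{184 + 40000} \left(-202\right)\right) \left(-10714 - -114609365\right) = \left(-38921 - 200 \cdot \frac{1}{40184} \left(-202\right)\right) \left(-10714 + 114609365\right) = \left(-38921 - \frac{25}{5023} \left(-202\right)\right) 114598651 = \left(-38921 + \frac{5050}{5023}\right) 114598651 = \left(- \frac{195495133}{5023}\right) 114598651 = - \frac{22403478518865583}{5023}$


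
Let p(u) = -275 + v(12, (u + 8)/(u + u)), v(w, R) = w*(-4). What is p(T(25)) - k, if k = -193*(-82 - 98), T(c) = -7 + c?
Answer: -35063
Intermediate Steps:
v(w, R) = -4*w
k = 34740 (k = -193*(-180) = 34740)
p(u) = -323 (p(u) = -275 - 4*12 = -275 - 48 = -323)
p(T(25)) - k = -323 - 1*34740 = -323 - 34740 = -35063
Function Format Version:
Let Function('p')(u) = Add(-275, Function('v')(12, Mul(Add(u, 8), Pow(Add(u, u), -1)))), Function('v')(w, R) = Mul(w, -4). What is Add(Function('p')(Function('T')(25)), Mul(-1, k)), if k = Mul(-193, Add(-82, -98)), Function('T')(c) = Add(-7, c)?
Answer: -35063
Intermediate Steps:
Function('v')(w, R) = Mul(-4, w)
k = 34740 (k = Mul(-193, -180) = 34740)
Function('p')(u) = -323 (Function('p')(u) = Add(-275, Mul(-4, 12)) = Add(-275, -48) = -323)
Add(Function('p')(Function('T')(25)), Mul(-1, k)) = Add(-323, Mul(-1, 34740)) = Add(-323, -34740) = -35063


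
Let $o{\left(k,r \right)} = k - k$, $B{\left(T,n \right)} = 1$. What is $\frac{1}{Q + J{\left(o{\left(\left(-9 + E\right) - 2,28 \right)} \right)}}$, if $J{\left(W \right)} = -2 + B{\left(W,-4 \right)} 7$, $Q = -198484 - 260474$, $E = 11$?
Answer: $- \frac{1}{458953} \approx -2.1789 \cdot 10^{-6}$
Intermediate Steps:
$o{\left(k,r \right)} = 0$
$Q = -458958$
$J{\left(W \right)} = 5$ ($J{\left(W \right)} = -2 + 1 \cdot 7 = -2 + 7 = 5$)
$\frac{1}{Q + J{\left(o{\left(\left(-9 + E\right) - 2,28 \right)} \right)}} = \frac{1}{-458958 + 5} = \frac{1}{-458953} = - \frac{1}{458953}$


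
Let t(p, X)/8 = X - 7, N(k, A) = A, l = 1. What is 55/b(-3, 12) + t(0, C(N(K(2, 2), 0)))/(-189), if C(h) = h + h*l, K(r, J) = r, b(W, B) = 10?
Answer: 313/54 ≈ 5.7963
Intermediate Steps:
C(h) = 2*h (C(h) = h + h*1 = h + h = 2*h)
t(p, X) = -56 + 8*X (t(p, X) = 8*(X - 7) = 8*(-7 + X) = -56 + 8*X)
55/b(-3, 12) + t(0, C(N(K(2, 2), 0)))/(-189) = 55/10 + (-56 + 8*(2*0))/(-189) = 55*(1/10) + (-56 + 8*0)*(-1/189) = 11/2 + (-56 + 0)*(-1/189) = 11/2 - 56*(-1/189) = 11/2 + 8/27 = 313/54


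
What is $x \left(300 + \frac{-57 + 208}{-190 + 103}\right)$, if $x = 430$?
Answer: $\frac{11158070}{87} \approx 1.2825 \cdot 10^{5}$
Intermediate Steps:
$x \left(300 + \frac{-57 + 208}{-190 + 103}\right) = 430 \left(300 + \frac{-57 + 208}{-190 + 103}\right) = 430 \left(300 + \frac{151}{-87}\right) = 430 \left(300 + 151 \left(- \frac{1}{87}\right)\right) = 430 \left(300 - \frac{151}{87}\right) = 430 \cdot \frac{25949}{87} = \frac{11158070}{87}$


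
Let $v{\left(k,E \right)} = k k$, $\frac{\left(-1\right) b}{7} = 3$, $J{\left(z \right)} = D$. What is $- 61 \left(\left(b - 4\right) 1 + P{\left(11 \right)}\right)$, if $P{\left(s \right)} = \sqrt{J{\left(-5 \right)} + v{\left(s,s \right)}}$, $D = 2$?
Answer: $1525 - 61 \sqrt{123} \approx 848.48$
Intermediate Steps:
$J{\left(z \right)} = 2$
$b = -21$ ($b = \left(-7\right) 3 = -21$)
$v{\left(k,E \right)} = k^{2}$
$P{\left(s \right)} = \sqrt{2 + s^{2}}$
$- 61 \left(\left(b - 4\right) 1 + P{\left(11 \right)}\right) = - 61 \left(\left(-21 - 4\right) 1 + \sqrt{2 + 11^{2}}\right) = - 61 \left(\left(-25\right) 1 + \sqrt{2 + 121}\right) = - 61 \left(-25 + \sqrt{123}\right) = 1525 - 61 \sqrt{123}$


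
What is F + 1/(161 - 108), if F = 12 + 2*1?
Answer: 743/53 ≈ 14.019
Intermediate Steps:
F = 14 (F = 12 + 2 = 14)
F + 1/(161 - 108) = 14 + 1/(161 - 108) = 14 + 1/53 = 743/53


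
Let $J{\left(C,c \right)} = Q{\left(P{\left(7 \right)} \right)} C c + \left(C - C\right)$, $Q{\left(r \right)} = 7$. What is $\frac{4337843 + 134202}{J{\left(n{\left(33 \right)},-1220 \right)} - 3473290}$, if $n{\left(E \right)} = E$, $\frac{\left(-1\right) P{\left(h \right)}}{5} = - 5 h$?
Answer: $- \frac{894409}{751022} \approx -1.1909$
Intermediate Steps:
$P{\left(h \right)} = 25 h$ ($P{\left(h \right)} = - 5 \left(- 5 h\right) = 25 h$)
$J{\left(C,c \right)} = 7 C c$ ($J{\left(C,c \right)} = 7 C c + \left(C - C\right) = 7 C c + 0 = 7 C c$)
$\frac{4337843 + 134202}{J{\left(n{\left(33 \right)},-1220 \right)} - 3473290} = \frac{4337843 + 134202}{7 \cdot 33 \left(-1220\right) - 3473290} = \frac{4472045}{-281820 - 3473290} = \frac{4472045}{-3755110} = 4472045 \left(- \frac{1}{3755110}\right) = - \frac{894409}{751022}$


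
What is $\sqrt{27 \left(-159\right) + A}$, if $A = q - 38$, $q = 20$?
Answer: $3 i \sqrt{479} \approx 65.658 i$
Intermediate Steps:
$A = -18$ ($A = 20 - 38 = -18$)
$\sqrt{27 \left(-159\right) + A} = \sqrt{27 \left(-159\right) - 18} = \sqrt{-4293 - 18} = \sqrt{-4311} = 3 i \sqrt{479}$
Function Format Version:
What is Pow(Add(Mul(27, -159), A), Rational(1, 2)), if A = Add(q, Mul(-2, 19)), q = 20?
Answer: Mul(3, I, Pow(479, Rational(1, 2))) ≈ Mul(65.658, I)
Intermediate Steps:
A = -18 (A = Add(20, Mul(-2, 19)) = Add(20, -38) = -18)
Pow(Add(Mul(27, -159), A), Rational(1, 2)) = Pow(Add(Mul(27, -159), -18), Rational(1, 2)) = Pow(Add(-4293, -18), Rational(1, 2)) = Pow(-4311, Rational(1, 2)) = Mul(3, I, Pow(479, Rational(1, 2)))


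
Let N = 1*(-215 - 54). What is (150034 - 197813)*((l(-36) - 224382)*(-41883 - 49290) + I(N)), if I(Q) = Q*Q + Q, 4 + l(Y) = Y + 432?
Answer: -975738550743998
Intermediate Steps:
l(Y) = 428 + Y (l(Y) = -4 + (Y + 432) = -4 + (432 + Y) = 428 + Y)
N = -269 (N = 1*(-269) = -269)
I(Q) = Q + Q² (I(Q) = Q² + Q = Q + Q²)
(150034 - 197813)*((l(-36) - 224382)*(-41883 - 49290) + I(N)) = (150034 - 197813)*(((428 - 36) - 224382)*(-41883 - 49290) - 269*(1 - 269)) = -47779*((392 - 224382)*(-91173) - 269*(-268)) = -47779*(-223990*(-91173) + 72092) = -47779*(20421840270 + 72092) = -47779*20421912362 = -975738550743998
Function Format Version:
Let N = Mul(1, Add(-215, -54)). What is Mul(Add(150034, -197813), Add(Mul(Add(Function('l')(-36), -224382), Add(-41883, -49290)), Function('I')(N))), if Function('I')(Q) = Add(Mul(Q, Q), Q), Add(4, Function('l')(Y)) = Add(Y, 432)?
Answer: -975738550743998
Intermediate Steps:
Function('l')(Y) = Add(428, Y) (Function('l')(Y) = Add(-4, Add(Y, 432)) = Add(-4, Add(432, Y)) = Add(428, Y))
N = -269 (N = Mul(1, -269) = -269)
Function('I')(Q) = Add(Q, Pow(Q, 2)) (Function('I')(Q) = Add(Pow(Q, 2), Q) = Add(Q, Pow(Q, 2)))
Mul(Add(150034, -197813), Add(Mul(Add(Function('l')(-36), -224382), Add(-41883, -49290)), Function('I')(N))) = Mul(Add(150034, -197813), Add(Mul(Add(Add(428, -36), -224382), Add(-41883, -49290)), Mul(-269, Add(1, -269)))) = Mul(-47779, Add(Mul(Add(392, -224382), -91173), Mul(-269, -268))) = Mul(-47779, Add(Mul(-223990, -91173), 72092)) = Mul(-47779, Add(20421840270, 72092)) = Mul(-47779, 20421912362) = -975738550743998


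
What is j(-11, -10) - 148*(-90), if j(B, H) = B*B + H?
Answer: 13431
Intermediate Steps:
j(B, H) = H + B² (j(B, H) = B² + H = H + B²)
j(-11, -10) - 148*(-90) = (-10 + (-11)²) - 148*(-90) = (-10 + 121) + 13320 = 111 + 13320 = 13431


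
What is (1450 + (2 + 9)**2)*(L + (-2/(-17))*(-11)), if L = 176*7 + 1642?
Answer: 76721356/17 ≈ 4.5130e+6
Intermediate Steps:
L = 2874 (L = 1232 + 1642 = 2874)
(1450 + (2 + 9)**2)*(L + (-2/(-17))*(-11)) = (1450 + (2 + 9)**2)*(2874 + (-2/(-17))*(-11)) = (1450 + 11**2)*(2874 - 1/17*(-2)*(-11)) = (1450 + 121)*(2874 + (2/17)*(-11)) = 1571*(2874 - 22/17) = 1571*(48836/17) = 76721356/17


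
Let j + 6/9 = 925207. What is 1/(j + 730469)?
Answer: 3/4967026 ≈ 6.0398e-7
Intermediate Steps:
j = 2775619/3 (j = -⅔ + 925207 = 2775619/3 ≈ 9.2521e+5)
1/(j + 730469) = 1/(2775619/3 + 730469) = 1/(4967026/3) = 3/4967026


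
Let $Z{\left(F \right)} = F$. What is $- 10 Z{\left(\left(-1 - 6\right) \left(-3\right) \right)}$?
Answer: $-210$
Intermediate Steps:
$- 10 Z{\left(\left(-1 - 6\right) \left(-3\right) \right)} = - 10 \left(-1 - 6\right) \left(-3\right) = - 10 \left(\left(-7\right) \left(-3\right)\right) = \left(-10\right) 21 = -210$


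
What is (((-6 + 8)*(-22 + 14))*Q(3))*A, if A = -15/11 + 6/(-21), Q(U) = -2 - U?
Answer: -10160/77 ≈ -131.95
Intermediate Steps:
A = -127/77 (A = -15*1/11 + 6*(-1/21) = -15/11 - 2/7 = -127/77 ≈ -1.6494)
(((-6 + 8)*(-22 + 14))*Q(3))*A = (((-6 + 8)*(-22 + 14))*(-2 - 1*3))*(-127/77) = ((2*(-8))*(-2 - 3))*(-127/77) = -16*(-5)*(-127/77) = 80*(-127/77) = -10160/77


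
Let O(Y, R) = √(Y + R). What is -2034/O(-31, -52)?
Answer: 2034*I*√83/83 ≈ 223.26*I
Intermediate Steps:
O(Y, R) = √(R + Y)
-2034/O(-31, -52) = -2034/√(-52 - 31) = -2034*(-I*√83/83) = -(-2034)*I*√83/83 = 2034*I*√83/83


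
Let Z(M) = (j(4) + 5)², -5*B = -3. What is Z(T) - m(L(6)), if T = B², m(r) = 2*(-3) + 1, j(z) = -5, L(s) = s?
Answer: 5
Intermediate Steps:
B = ⅗ (B = -⅕*(-3) = ⅗ ≈ 0.60000)
m(r) = -5 (m(r) = -6 + 1 = -5)
T = 9/25 (T = (⅗)² = 9/25 ≈ 0.36000)
Z(M) = 0 (Z(M) = (-5 + 5)² = 0² = 0)
Z(T) - m(L(6)) = 0 - 1*(-5) = 0 + 5 = 5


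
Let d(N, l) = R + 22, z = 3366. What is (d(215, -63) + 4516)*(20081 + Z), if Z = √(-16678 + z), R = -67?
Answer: 89782151 + 143072*I*√13 ≈ 8.9782e+7 + 5.1585e+5*I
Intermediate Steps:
d(N, l) = -45 (d(N, l) = -67 + 22 = -45)
Z = 32*I*√13 (Z = √(-16678 + 3366) = √(-13312) = 32*I*√13 ≈ 115.38*I)
(d(215, -63) + 4516)*(20081 + Z) = (-45 + 4516)*(20081 + 32*I*√13) = 4471*(20081 + 32*I*√13) = 89782151 + 143072*I*√13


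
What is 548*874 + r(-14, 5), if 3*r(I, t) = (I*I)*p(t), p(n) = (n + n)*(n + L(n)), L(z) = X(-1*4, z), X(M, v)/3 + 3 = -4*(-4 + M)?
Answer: 1617176/3 ≈ 5.3906e+5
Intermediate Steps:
X(M, v) = 39 - 12*M (X(M, v) = -9 + 3*(-4*(-4 + M)) = -9 + 3*(16 - 4*M) = -9 + (48 - 12*M) = 39 - 12*M)
L(z) = 87 (L(z) = 39 - (-12)*4 = 39 - 12*(-4) = 39 + 48 = 87)
p(n) = 2*n*(87 + n) (p(n) = (n + n)*(n + 87) = (2*n)*(87 + n) = 2*n*(87 + n))
r(I, t) = 2*t*I**2*(87 + t)/3 (r(I, t) = ((I*I)*(2*t*(87 + t)))/3 = (I**2*(2*t*(87 + t)))/3 = (2*t*I**2*(87 + t))/3 = 2*t*I**2*(87 + t)/3)
548*874 + r(-14, 5) = 548*874 + (2/3)*5*(-14)**2*(87 + 5) = 478952 + (2/3)*5*196*92 = 478952 + 180320/3 = 1617176/3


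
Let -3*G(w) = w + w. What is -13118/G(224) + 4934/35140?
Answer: 24734107/281120 ≈ 87.984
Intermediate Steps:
G(w) = -2*w/3 (G(w) = -(w + w)/3 = -2*w/3)
-13118/G(224) + 4934/35140 = -13118/((-2/3*224)) + 4934/35140 = -13118/(-448/3) + 4934*(1/35140) = -13118*(-3/448) + 2467/17570 = 2811/32 + 2467/17570 = 24734107/281120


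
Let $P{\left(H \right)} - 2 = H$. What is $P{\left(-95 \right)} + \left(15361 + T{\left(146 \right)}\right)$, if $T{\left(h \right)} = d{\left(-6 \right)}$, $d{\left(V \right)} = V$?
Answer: $15262$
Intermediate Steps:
$T{\left(h \right)} = -6$
$P{\left(H \right)} = 2 + H$
$P{\left(-95 \right)} + \left(15361 + T{\left(146 \right)}\right) = \left(2 - 95\right) + \left(15361 - 6\right) = -93 + 15355 = 15262$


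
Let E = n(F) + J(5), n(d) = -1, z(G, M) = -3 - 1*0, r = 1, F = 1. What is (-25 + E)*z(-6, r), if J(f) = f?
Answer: 63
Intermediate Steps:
z(G, M) = -3 (z(G, M) = -3 + 0 = -3)
E = 4 (E = -1 + 5 = 4)
(-25 + E)*z(-6, r) = (-25 + 4)*(-3) = -21*(-3) = 63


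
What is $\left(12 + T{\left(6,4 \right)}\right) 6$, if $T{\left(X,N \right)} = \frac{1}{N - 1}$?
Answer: $74$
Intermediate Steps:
$T{\left(X,N \right)} = \frac{1}{-1 + N}$
$\left(12 + T{\left(6,4 \right)}\right) 6 = \left(12 + \frac{1}{-1 + 4}\right) 6 = \left(12 + \frac{1}{3}\right) 6 = \frac{37}{3} \cdot 6 = 74$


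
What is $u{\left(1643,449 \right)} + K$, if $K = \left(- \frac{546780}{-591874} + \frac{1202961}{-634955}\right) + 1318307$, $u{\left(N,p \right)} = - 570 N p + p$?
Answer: $- \frac{78765637927381225397}{187906677835} \approx -4.1917 \cdot 10^{8}$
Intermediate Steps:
$u{\left(N,p \right)} = p - 570 N p$ ($u{\left(N,p \right)} = - 570 N p + p = p - 570 N p$)
$K = \frac{247718506326303338}{187906677835}$ ($K = \left(\left(-546780\right) \left(- \frac{1}{591874}\right) + 1202961 \left(- \frac{1}{634955}\right)\right) + 1318307 = \left(\frac{273390}{295937} - \frac{1202961}{634955}\right) + 1318307 = - \frac{182410322007}{187906677835} + 1318307 = \frac{247718506326303338}{187906677835} \approx 1.3183 \cdot 10^{6}$)
$u{\left(1643,449 \right)} + K = 449 \left(1 - 936510\right) + \frac{247718506326303338}{187906677835} = 449 \left(-936509\right) + \frac{247718506326303338}{187906677835} = -420492541 + \frac{247718506326303338}{187906677835} = - \frac{78765637927381225397}{187906677835}$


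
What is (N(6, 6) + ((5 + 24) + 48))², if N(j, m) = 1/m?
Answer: 214369/36 ≈ 5954.7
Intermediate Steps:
N(j, m) = 1/m
(N(6, 6) + ((5 + 24) + 48))² = (1/6 + ((5 + 24) + 48))² = (⅙ + (29 + 48))² = (⅙ + 77)² = (463/6)² = 214369/36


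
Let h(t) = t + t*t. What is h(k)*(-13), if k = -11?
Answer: -1430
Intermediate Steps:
h(t) = t + t**2
h(k)*(-13) = -11*(1 - 11)*(-13) = -11*(-10)*(-13) = 110*(-13) = -1430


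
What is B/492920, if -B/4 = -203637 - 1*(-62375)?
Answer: 70631/61615 ≈ 1.1463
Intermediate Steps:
B = 565048 (B = -4*(-203637 - 1*(-62375)) = -4*(-203637 + 62375) = -4*(-141262) = 565048)
B/492920 = 565048/492920 = 565048*(1/492920) = 70631/61615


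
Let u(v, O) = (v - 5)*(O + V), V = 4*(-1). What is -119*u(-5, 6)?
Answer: 2380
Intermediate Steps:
V = -4
u(v, O) = (-5 + v)*(-4 + O) (u(v, O) = (v - 5)*(O - 4) = (-5 + v)*(-4 + O))
-119*u(-5, 6) = -119*(20 - 5*6 - 4*(-5) + 6*(-5)) = -119*(20 - 30 + 20 - 30) = -119*(-20) = 2380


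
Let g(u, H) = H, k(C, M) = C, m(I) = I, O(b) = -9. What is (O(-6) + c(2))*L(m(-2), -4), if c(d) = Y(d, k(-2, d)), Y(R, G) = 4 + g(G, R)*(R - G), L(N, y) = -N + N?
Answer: 0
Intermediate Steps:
L(N, y) = 0
Y(R, G) = 4 + R*(R - G)
c(d) = 4 + d² + 2*d (c(d) = 4 + d² - 1*(-2)*d = 4 + d² + 2*d)
(O(-6) + c(2))*L(m(-2), -4) = (-9 + (4 + 2² + 2*2))*0 = (-9 + (4 + 4 + 4))*0 = (-9 + 12)*0 = 3*0 = 0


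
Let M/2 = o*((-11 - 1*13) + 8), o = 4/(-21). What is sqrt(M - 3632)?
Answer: 4*I*sqrt(99939)/21 ≈ 60.215*I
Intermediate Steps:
o = -4/21 (o = 4*(-1/21) = -4/21 ≈ -0.19048)
M = 128/21 (M = 2*(-4*((-11 - 1*13) + 8)/21) = 2*(-4*((-11 - 13) + 8)/21) = 2*(-4*(-24 + 8)/21) = 2*(-4/21*(-16)) = 2*(64/21) = 128/21 ≈ 6.0952)
sqrt(M - 3632) = sqrt(128/21 - 3632) = sqrt(-76144/21) = 4*I*sqrt(99939)/21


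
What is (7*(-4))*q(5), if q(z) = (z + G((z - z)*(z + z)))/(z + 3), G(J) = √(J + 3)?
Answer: -35/2 - 7*√3/2 ≈ -23.562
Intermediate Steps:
G(J) = √(3 + J)
q(z) = (z + √3)/(3 + z) (q(z) = (z + √(3 + (z - z)*(z + z)))/(z + 3) = (z + √(3 + 0*(2*z)))/(3 + z) = (z + √(3 + 0))/(3 + z) = (z + √3)/(3 + z))
(7*(-4))*q(5) = (7*(-4))*((5 + √3)/(3 + 5)) = -28*(5 + √3)/8 = -7*(5 + √3)/2 = -28*(5/8 + √3/8) = -35/2 - 7*√3/2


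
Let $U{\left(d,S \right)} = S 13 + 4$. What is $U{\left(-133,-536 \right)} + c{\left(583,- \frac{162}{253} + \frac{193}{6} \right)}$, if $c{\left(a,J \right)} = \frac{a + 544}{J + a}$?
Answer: $- \frac{6494663578}{932851} \approx -6962.2$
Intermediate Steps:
$c{\left(a,J \right)} = \frac{544 + a}{J + a}$
$U{\left(d,S \right)} = 4 + 13 S$ ($U{\left(d,S \right)} = 13 S + 4 = 4 + 13 S$)
$U{\left(-133,-536 \right)} + c{\left(583,- \frac{162}{253} + \frac{193}{6} \right)} = \left(4 + 13 \left(-536\right)\right) + \frac{544 + 583}{\left(- \frac{162}{253} + \frac{193}{6}\right) + 583} = \left(4 - 6968\right) + \frac{1}{\left(\left(-162\right) \frac{1}{253} + 193 \cdot \frac{1}{6}\right) + 583} \cdot 1127 = -6964 + \frac{1}{\left(- \frac{162}{253} + \frac{193}{6}\right) + 583} \cdot 1127 = -6964 + \frac{1}{\frac{47857}{1518} + 583} \cdot 1127 = -6964 + \frac{1}{\frac{932851}{1518}} \cdot 1127 = -6964 + \frac{1518}{932851} \cdot 1127 = -6964 + \frac{1710786}{932851} = - \frac{6494663578}{932851}$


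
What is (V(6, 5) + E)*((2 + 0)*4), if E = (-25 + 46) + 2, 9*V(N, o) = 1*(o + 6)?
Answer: 1744/9 ≈ 193.78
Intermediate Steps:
V(N, o) = 2/3 + o/9 (V(N, o) = (1*(o + 6))/9 = (1*(6 + o))/9 = (6 + o)/9 = 2/3 + o/9)
E = 23 (E = 21 + 2 = 23)
(V(6, 5) + E)*((2 + 0)*4) = ((2/3 + (1/9)*5) + 23)*((2 + 0)*4) = ((2/3 + 5/9) + 23)*(2*4) = (11/9 + 23)*8 = (218/9)*8 = 1744/9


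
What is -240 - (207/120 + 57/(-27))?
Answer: -86261/360 ≈ -239.61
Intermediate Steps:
-240 - (207/120 + 57/(-27)) = -240 - (207*(1/120) + 57*(-1/27)) = -240 - (69/40 - 19/9) = -240 - 1*(-139/360) = -240 + 139/360 = -86261/360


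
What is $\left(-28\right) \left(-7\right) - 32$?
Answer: $164$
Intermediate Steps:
$\left(-28\right) \left(-7\right) - 32 = 196 - 32 = 164$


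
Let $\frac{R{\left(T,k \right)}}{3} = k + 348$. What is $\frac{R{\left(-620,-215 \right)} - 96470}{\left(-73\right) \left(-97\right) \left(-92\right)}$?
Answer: $\frac{4177}{28324} \approx 0.14747$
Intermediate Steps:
$R{\left(T,k \right)} = 1044 + 3 k$ ($R{\left(T,k \right)} = 3 \left(k + 348\right) = 3 \left(348 + k\right) = 1044 + 3 k$)
$\frac{R{\left(-620,-215 \right)} - 96470}{\left(-73\right) \left(-97\right) \left(-92\right)} = \frac{\left(1044 + 3 \left(-215\right)\right) - 96470}{\left(-73\right) \left(-97\right) \left(-92\right)} = \frac{\left(1044 - 645\right) - 96470}{7081 \left(-92\right)} = \frac{399 - 96470}{-651452} = \left(-96071\right) \left(- \frac{1}{651452}\right) = \frac{4177}{28324}$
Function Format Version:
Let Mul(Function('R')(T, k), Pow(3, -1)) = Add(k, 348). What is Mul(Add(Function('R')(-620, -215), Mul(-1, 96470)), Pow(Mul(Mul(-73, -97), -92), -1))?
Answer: Rational(4177, 28324) ≈ 0.14747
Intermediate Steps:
Function('R')(T, k) = Add(1044, Mul(3, k)) (Function('R')(T, k) = Mul(3, Add(k, 348)) = Mul(3, Add(348, k)) = Add(1044, Mul(3, k)))
Mul(Add(Function('R')(-620, -215), Mul(-1, 96470)), Pow(Mul(Mul(-73, -97), -92), -1)) = Mul(Add(Add(1044, Mul(3, -215)), Mul(-1, 96470)), Pow(Mul(Mul(-73, -97), -92), -1)) = Mul(Add(Add(1044, -645), -96470), Pow(Mul(7081, -92), -1)) = Mul(Add(399, -96470), Pow(-651452, -1)) = Mul(-96071, Rational(-1, 651452)) = Rational(4177, 28324)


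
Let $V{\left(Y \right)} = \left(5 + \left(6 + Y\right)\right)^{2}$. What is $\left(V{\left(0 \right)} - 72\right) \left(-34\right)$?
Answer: $-1666$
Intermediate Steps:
$V{\left(Y \right)} = \left(11 + Y\right)^{2}$
$\left(V{\left(0 \right)} - 72\right) \left(-34\right) = \left(\left(11 + 0\right)^{2} - 72\right) \left(-34\right) = \left(11^{2} - 72\right) \left(-34\right) = \left(121 - 72\right) \left(-34\right) = 49 \left(-34\right) = -1666$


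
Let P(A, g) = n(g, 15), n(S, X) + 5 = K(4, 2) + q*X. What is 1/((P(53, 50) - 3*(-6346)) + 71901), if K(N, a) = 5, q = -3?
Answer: 1/90894 ≈ 1.1002e-5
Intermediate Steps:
n(S, X) = -3*X (n(S, X) = -5 + (5 - 3*X) = -3*X)
P(A, g) = -45 (P(A, g) = -3*15 = -45)
1/((P(53, 50) - 3*(-6346)) + 71901) = 1/((-45 - 3*(-6346)) + 71901) = 1/((-45 - 1*(-19038)) + 71901) = 1/((-45 + 19038) + 71901) = 1/(18993 + 71901) = 1/90894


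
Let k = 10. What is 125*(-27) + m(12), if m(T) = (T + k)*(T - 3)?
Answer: -3177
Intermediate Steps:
m(T) = (-3 + T)*(10 + T) (m(T) = (T + 10)*(T - 3) = (10 + T)*(-3 + T) = (-3 + T)*(10 + T))
125*(-27) + m(12) = 125*(-27) + (-30 + 12**2 + 7*12) = -3375 + (-30 + 144 + 84) = -3375 + 198 = -3177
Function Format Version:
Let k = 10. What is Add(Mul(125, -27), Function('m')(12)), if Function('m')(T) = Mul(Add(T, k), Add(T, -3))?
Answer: -3177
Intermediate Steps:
Function('m')(T) = Mul(Add(-3, T), Add(10, T)) (Function('m')(T) = Mul(Add(T, 10), Add(T, -3)) = Mul(Add(10, T), Add(-3, T)) = Mul(Add(-3, T), Add(10, T)))
Add(Mul(125, -27), Function('m')(12)) = Add(Mul(125, -27), Add(-30, Pow(12, 2), Mul(7, 12))) = Add(-3375, Add(-30, 144, 84)) = Add(-3375, 198) = -3177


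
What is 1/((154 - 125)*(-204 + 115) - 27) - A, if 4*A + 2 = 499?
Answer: -324045/2608 ≈ -124.25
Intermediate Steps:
A = 497/4 (A = -½ + (¼)*499 = -½ + 499/4 = 497/4 ≈ 124.25)
1/((154 - 125)*(-204 + 115) - 27) - A = 1/((154 - 125)*(-204 + 115) - 27) - 1*497/4 = 1/(29*(-89) - 27) - 497/4 = 1/(-2581 - 27) - 497/4 = 1/(-2608) - 497/4 = -1/2608 - 497/4 = -324045/2608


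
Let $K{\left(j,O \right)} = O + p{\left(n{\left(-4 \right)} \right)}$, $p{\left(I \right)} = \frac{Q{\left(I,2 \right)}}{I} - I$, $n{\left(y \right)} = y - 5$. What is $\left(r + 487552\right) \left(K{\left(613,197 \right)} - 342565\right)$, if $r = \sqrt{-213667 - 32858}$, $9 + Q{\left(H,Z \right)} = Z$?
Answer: $- \frac{1502256923648}{9} - \frac{15406120 i \sqrt{9861}}{9} \approx -1.6692 \cdot 10^{11} - 1.6999 \cdot 10^{8} i$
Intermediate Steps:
$Q{\left(H,Z \right)} = -9 + Z$
$n{\left(y \right)} = -5 + y$
$r = 5 i \sqrt{9861}$ ($r = \sqrt{-246525} = 5 i \sqrt{9861} \approx 496.51 i$)
$p{\left(I \right)} = - I - \frac{7}{I}$ ($p{\left(I \right)} = \frac{-9 + 2}{I} - I = - \frac{7}{I} - I = - I - \frac{7}{I}$)
$K{\left(j,O \right)} = \frac{88}{9} + O$ ($K{\left(j,O \right)} = O - \left(-9 + \frac{7}{-5 - 4}\right) = O - \left(-9 + \frac{7}{-9}\right) = O + \left(9 - - \frac{7}{9}\right) = O + \left(9 + \frac{7}{9}\right) = O + \frac{88}{9} = \frac{88}{9} + O$)
$\left(r + 487552\right) \left(K{\left(613,197 \right)} - 342565\right) = \left(5 i \sqrt{9861} + 487552\right) \left(\left(\frac{88}{9} + 197\right) - 342565\right) = \left(487552 + 5 i \sqrt{9861}\right) \left(\frac{1861}{9} - 342565\right) = \left(487552 + 5 i \sqrt{9861}\right) \left(- \frac{3081224}{9}\right) = - \frac{1502256923648}{9} - \frac{15406120 i \sqrt{9861}}{9}$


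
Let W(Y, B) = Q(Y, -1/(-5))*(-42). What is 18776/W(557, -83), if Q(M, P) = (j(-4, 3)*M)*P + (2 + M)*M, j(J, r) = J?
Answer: -46940/32646327 ≈ -0.0014378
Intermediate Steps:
Q(M, P) = M*(2 + M) - 4*M*P (Q(M, P) = (-4*M)*P + (2 + M)*M = -4*M*P + M*(2 + M) = M*(2 + M) - 4*M*P)
W(Y, B) = -42*Y*(6/5 + Y) (W(Y, B) = (Y*(2 + Y - (-4)/(-5)))*(-42) = (Y*(2 + Y - (-4)*(-1)/5))*(-42) = (Y*(2 + Y - 4*⅕))*(-42) = (Y*(2 + Y - ⅘))*(-42) = (Y*(6/5 + Y))*(-42) = -42*Y*(6/5 + Y))
18776/W(557, -83) = 18776/((-42/5*557*(6 + 5*557))) = 18776/((-42/5*557*(6 + 2785))) = 18776/((-42/5*557*2791)) = 18776/(-65292654/5) = 18776*(-5/65292654) = -46940/32646327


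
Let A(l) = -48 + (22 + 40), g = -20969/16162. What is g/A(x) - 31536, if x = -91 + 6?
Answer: -7135608617/226268 ≈ -31536.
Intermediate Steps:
x = -85
g = -20969/16162 (g = -20969*1/16162 = -20969/16162 ≈ -1.2974)
A(l) = 14 (A(l) = -48 + 62 = 14)
g/A(x) - 31536 = -20969/16162/14 - 31536 = -20969/16162*1/14 - 31536 = -20969/226268 - 31536 = -7135608617/226268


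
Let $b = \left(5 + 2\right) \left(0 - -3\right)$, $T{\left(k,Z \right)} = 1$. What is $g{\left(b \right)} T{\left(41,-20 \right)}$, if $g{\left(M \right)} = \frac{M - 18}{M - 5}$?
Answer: $\frac{3}{16} \approx 0.1875$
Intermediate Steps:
$b = 21$ ($b = 7 \left(0 + 3\right) = 7 \cdot 3 = 21$)
$g{\left(M \right)} = \frac{-18 + M}{-5 + M}$
$g{\left(b \right)} T{\left(41,-20 \right)} = \frac{-18 + 21}{-5 + 21} \cdot 1 = \frac{1}{16} \cdot 3 \cdot 1 = \frac{3}{16} \cdot 1 = \frac{3}{16}$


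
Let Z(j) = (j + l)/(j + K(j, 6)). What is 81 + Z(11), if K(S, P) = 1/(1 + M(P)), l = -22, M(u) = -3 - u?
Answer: 6959/87 ≈ 79.989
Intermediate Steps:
K(S, P) = 1/(-2 - P) (K(S, P) = 1/(1 + (-3 - P)) = 1/(-2 - P))
Z(j) = (-22 + j)/(-⅛ + j) (Z(j) = (j - 22)/(j - 1/(2 + 6)) = (-22 + j)/(j - 1/8) = (-22 + j)/(j - 1*⅛) = (-22 + j)/(j - ⅛) = (-22 + j)/(-⅛ + j))
81 + Z(11) = 81 + 8*(-22 + 11)/(-1 + 8*11) = 81 + 8*(-11)/(-1 + 88) = 81 + 8*(-11)/87 = 81 + 8*(1/87)*(-11) = 81 - 88/87 = 6959/87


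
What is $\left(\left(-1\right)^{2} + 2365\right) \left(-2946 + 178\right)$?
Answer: $-6549088$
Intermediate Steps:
$\left(\left(-1\right)^{2} + 2365\right) \left(-2946 + 178\right) = \left(1 + 2365\right) \left(-2768\right) = 2366 \left(-2768\right) = -6549088$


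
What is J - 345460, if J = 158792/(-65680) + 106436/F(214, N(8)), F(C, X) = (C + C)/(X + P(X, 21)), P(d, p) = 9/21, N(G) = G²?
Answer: -2025823179911/6149290 ≈ -3.2944e+5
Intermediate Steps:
P(d, p) = 3/7 (P(d, p) = 9*(1/21) = 3/7)
F(C, X) = 2*C/(3/7 + X) (F(C, X) = (C + C)/(X + 3/7) = (2*C)/(3/7 + X) = 2*C/(3/7 + X))
J = 98510543489/6149290 (J = 158792/(-65680) + 106436/((14*214/(3 + 7*8²))) = 158792*(-1/65680) + 106436/((14*214/(3 + 7*64))) = -19849/8210 + 106436/((14*214/(3 + 448))) = -19849/8210 + 106436/((14*214/451)) = -19849/8210 + 106436/((14*214*(1/451))) = -19849/8210 + 106436/(2996/451) = -19849/8210 + 106436*(451/2996) = -19849/8210 + 12000659/749 = 98510543489/6149290 ≈ 16020.)
J - 345460 = 98510543489/6149290 - 345460 = -2025823179911/6149290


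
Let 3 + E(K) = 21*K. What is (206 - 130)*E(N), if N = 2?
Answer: 2964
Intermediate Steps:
E(K) = -3 + 21*K
(206 - 130)*E(N) = (206 - 130)*(-3 + 21*2) = 76*(-3 + 42) = 76*39 = 2964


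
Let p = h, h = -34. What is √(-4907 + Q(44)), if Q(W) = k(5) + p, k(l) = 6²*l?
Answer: 69*I ≈ 69.0*I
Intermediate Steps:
k(l) = 36*l
p = -34
Q(W) = 146 (Q(W) = 36*5 - 34 = 180 - 34 = 146)
√(-4907 + Q(44)) = √(-4907 + 146) = √(-4761) = 69*I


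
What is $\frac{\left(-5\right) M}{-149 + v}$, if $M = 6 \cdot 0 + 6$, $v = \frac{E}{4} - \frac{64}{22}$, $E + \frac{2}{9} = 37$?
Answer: $\frac{2376}{11303} \approx 0.21021$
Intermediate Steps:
$E = \frac{331}{9}$ ($E = - \frac{2}{9} + 37 = \frac{331}{9} \approx 36.778$)
$v = \frac{2489}{396}$ ($v = \frac{331}{9 \cdot 4} - \frac{64}{22} = \frac{331}{9} \cdot \frac{1}{4} - \frac{32}{11} = \frac{331}{36} - \frac{32}{11} = \frac{2489}{396} \approx 6.2854$)
$M = 6$ ($M = 0 + 6 = 6$)
$\frac{\left(-5\right) M}{-149 + v} = \frac{\left(-5\right) 6}{-149 + \frac{2489}{396}} = - \frac{30}{- \frac{56515}{396}} = \left(-30\right) \left(- \frac{396}{56515}\right) = \frac{2376}{11303}$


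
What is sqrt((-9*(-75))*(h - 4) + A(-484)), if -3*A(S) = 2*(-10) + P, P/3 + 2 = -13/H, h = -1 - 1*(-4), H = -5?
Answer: I*sqrt(150510)/15 ≈ 25.864*I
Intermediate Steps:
h = 3 (h = -1 + 4 = 3)
P = 9/5 (P = -6 + 3*(-13/(-5)) = -6 + 3*(-13*(-1/5)) = -6 + 3*(13/5) = -6 + 39/5 = 9/5 ≈ 1.8000)
A(S) = 91/15 (A(S) = -(2*(-10) + 9/5)/3 = -(-20 + 9/5)/3 = -1/3*(-91/5) = 91/15)
sqrt((-9*(-75))*(h - 4) + A(-484)) = sqrt((-9*(-75))*(3 - 4) + 91/15) = sqrt(675*(-1) + 91/15) = sqrt(-675 + 91/15) = sqrt(-10034/15) = I*sqrt(150510)/15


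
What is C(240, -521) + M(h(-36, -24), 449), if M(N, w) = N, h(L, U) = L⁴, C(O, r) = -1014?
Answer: 1678602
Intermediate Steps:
C(240, -521) + M(h(-36, -24), 449) = -1014 + (-36)⁴ = -1014 + 1679616 = 1678602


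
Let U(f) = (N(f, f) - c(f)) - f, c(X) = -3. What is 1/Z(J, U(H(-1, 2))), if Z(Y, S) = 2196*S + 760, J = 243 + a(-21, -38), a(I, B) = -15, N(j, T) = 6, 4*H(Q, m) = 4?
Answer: 1/18328 ≈ 5.4561e-5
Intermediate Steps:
H(Q, m) = 1 (H(Q, m) = (¼)*4 = 1)
J = 228 (J = 243 - 15 = 228)
U(f) = 9 - f (U(f) = (6 - 1*(-3)) - f = (6 + 3) - f = 9 - f)
Z(Y, S) = 760 + 2196*S
1/Z(J, U(H(-1, 2))) = 1/(760 + 2196*(9 - 1*1)) = 1/(760 + 2196*(9 - 1)) = 1/(760 + 2196*8) = 1/(760 + 17568) = 1/18328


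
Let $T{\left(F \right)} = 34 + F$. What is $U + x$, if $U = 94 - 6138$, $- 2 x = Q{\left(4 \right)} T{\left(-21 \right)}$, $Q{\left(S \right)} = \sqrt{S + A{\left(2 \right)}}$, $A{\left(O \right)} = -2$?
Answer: $-6044 - \frac{13 \sqrt{2}}{2} \approx -6053.2$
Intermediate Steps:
$Q{\left(S \right)} = \sqrt{-2 + S}$ ($Q{\left(S \right)} = \sqrt{S - 2} = \sqrt{-2 + S}$)
$x = - \frac{13 \sqrt{2}}{2}$ ($x = - \frac{\sqrt{-2 + 4} \left(34 - 21\right)}{2} = - \frac{\sqrt{2} \cdot 13}{2} = - \frac{13 \sqrt{2}}{2} \approx -9.1924$)
$U = -6044$ ($U = 94 - 6138 = -6044$)
$U + x = -6044 - \frac{13 \sqrt{2}}{2}$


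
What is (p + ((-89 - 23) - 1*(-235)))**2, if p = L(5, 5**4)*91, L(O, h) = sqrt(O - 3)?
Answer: 31691 + 22386*sqrt(2) ≈ 63350.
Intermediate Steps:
L(O, h) = sqrt(-3 + O)
p = 91*sqrt(2) (p = sqrt(-3 + 5)*91 = sqrt(2)*91 = 91*sqrt(2) ≈ 128.69)
(p + ((-89 - 23) - 1*(-235)))**2 = (91*sqrt(2) + ((-89 - 23) - 1*(-235)))**2 = (91*sqrt(2) + (-112 + 235))**2 = (91*sqrt(2) + 123)**2 = (123 + 91*sqrt(2))**2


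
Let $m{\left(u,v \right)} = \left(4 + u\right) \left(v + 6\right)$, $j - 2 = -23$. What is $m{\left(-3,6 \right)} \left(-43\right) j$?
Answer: $10836$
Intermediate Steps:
$j = -21$ ($j = 2 - 23 = -21$)
$m{\left(u,v \right)} = \left(4 + u\right) \left(6 + v\right)$
$m{\left(-3,6 \right)} \left(-43\right) j = \left(24 + 4 \cdot 6 + 6 \left(-3\right) - 18\right) \left(-43\right) \left(-21\right) = \left(24 + 24 - 18 - 18\right) \left(-43\right) \left(-21\right) = 12 \left(-43\right) \left(-21\right) = \left(-516\right) \left(-21\right) = 10836$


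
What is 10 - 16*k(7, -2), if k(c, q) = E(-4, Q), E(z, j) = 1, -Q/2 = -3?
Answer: -6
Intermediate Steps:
Q = 6 (Q = -2*(-3) = 6)
k(c, q) = 1
10 - 16*k(7, -2) = 10 - 16*1 = 10 - 16 = -6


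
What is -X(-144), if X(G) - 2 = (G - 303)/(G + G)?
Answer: -341/96 ≈ -3.5521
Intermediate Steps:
X(G) = 2 + (-303 + G)/(2*G) (X(G) = 2 + (G - 303)/(G + G) = 2 + (-303 + G)/((2*G)) = 2 + (-303 + G)*(1/(2*G)) = 2 + (-303 + G)/(2*G))
-X(-144) = -(-303 + 5*(-144))/(2*(-144)) = -(-1)*(-303 - 720)/(2*144) = -(-1)*(-1023)/(2*144) = -1*341/96 = -341/96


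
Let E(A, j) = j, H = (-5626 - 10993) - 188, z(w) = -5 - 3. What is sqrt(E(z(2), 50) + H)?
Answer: I*sqrt(16757) ≈ 129.45*I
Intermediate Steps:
z(w) = -8
H = -16807 (H = -16619 - 188 = -16807)
sqrt(E(z(2), 50) + H) = sqrt(50 - 16807) = sqrt(-16757) = I*sqrt(16757)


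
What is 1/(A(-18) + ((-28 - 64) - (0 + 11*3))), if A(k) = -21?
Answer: -1/146 ≈ -0.0068493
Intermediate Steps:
1/(A(-18) + ((-28 - 64) - (0 + 11*3))) = 1/(-21 + ((-28 - 64) - (0 + 11*3))) = 1/(-21 + (-92 - (0 + 33))) = 1/(-21 + (-92 - 1*33)) = 1/(-21 + (-92 - 33)) = 1/(-21 - 125) = 1/(-146) = -1/146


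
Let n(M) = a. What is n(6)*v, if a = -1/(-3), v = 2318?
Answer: 2318/3 ≈ 772.67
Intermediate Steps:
a = ⅓ (a = -1*(-⅓) = ⅓ ≈ 0.33333)
n(M) = ⅓
n(6)*v = (⅓)*2318 = 2318/3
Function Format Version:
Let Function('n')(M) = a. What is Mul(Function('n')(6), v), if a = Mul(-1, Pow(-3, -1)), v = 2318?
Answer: Rational(2318, 3) ≈ 772.67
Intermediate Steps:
a = Rational(1, 3) (a = Mul(-1, Rational(-1, 3)) = Rational(1, 3) ≈ 0.33333)
Function('n')(M) = Rational(1, 3)
Mul(Function('n')(6), v) = Mul(Rational(1, 3), 2318) = Rational(2318, 3)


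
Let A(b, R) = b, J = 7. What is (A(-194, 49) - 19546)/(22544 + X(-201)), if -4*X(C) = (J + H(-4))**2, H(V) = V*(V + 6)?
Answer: -15792/18035 ≈ -0.87563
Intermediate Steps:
H(V) = V*(6 + V)
X(C) = -1/4 (X(C) = -(7 - 4*(6 - 4))**2/4 = -(7 - 4*2)**2/4 = -(7 - 8)**2/4 = -1/4*(-1)**2 = -1/4*1 = -1/4)
(A(-194, 49) - 19546)/(22544 + X(-201)) = (-194 - 19546)/(22544 - 1/4) = -19740/90175/4 = -19740*4/90175 = -15792/18035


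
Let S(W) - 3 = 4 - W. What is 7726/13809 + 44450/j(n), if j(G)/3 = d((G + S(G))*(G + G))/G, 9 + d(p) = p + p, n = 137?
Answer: 9353408784/17615681 ≈ 530.97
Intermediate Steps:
S(W) = 7 - W (S(W) = 3 + (4 - W) = 7 - W)
d(p) = -9 + 2*p (d(p) = -9 + (p + p) = -9 + 2*p)
j(G) = 3*(-9 + 28*G)/G (j(G) = 3*((-9 + 2*((G + (7 - G))*(G + G)))/G) = 3*((-9 + 2*(7*(2*G)))/G) = 3*((-9 + 2*(14*G))/G) = 3*((-9 + 28*G)/G) = 3*(-9 + 28*G)/G)
7726/13809 + 44450/j(n) = 7726/13809 + 44450/(84 - 27/137) = 7726/13809 + 44450/(11481/137) = 7726/13809 + 44450*(137/11481) = 7726/13809 + 6089650/11481 = 9353408784/17615681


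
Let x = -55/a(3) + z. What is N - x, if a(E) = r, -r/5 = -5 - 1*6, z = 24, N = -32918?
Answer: -32941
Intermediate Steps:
r = 55 (r = -5*(-5 - 1*6) = -5*(-5 - 6) = -5*(-11) = 55)
a(E) = 55
x = 23 (x = -55/55 + 24 = (1/55)*(-55) + 24 = -1 + 24 = 23)
N - x = -32918 - 1*23 = -32918 - 23 = -32941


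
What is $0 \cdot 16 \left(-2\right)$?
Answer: $0$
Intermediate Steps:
$0 \cdot 16 \left(-2\right) = 0 \left(-2\right) = 0$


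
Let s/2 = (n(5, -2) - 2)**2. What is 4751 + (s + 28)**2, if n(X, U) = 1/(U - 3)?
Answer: 3856739/625 ≈ 6170.8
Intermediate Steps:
n(X, U) = 1/(-3 + U)
s = 242/25 (s = 2*(1/(-3 - 2) - 2)**2 = 2*(1/(-5) - 2)**2 = 2*(-1/5 - 2)**2 = 2*(-11/5)**2 = 2*(121/25) = 242/25 ≈ 9.6800)
4751 + (s + 28)**2 = 4751 + (242/25 + 28)**2 = 4751 + (942/25)**2 = 4751 + 887364/625 = 3856739/625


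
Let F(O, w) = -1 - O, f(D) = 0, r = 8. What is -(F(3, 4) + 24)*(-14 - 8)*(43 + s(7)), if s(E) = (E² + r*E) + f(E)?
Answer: 65120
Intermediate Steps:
s(E) = E² + 8*E (s(E) = (E² + 8*E) + 0 = E² + 8*E)
-(F(3, 4) + 24)*(-14 - 8)*(43 + s(7)) = -((-1 - 1*3) + 24)*(-14 - 8)*(43 + 7*(8 + 7)) = -((-1 - 3) + 24)*(-22)*(43 + 7*15) = -(-4 + 24)*(-22)*(43 + 105) = -20*(-22)*148 = -(-440)*148 = -1*(-65120) = 65120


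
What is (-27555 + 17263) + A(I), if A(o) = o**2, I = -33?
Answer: -9203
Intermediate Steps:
(-27555 + 17263) + A(I) = (-27555 + 17263) + (-33)**2 = -10292 + 1089 = -9203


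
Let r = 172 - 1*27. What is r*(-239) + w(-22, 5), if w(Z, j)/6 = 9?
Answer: -34601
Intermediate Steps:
r = 145 (r = 172 - 27 = 145)
w(Z, j) = 54 (w(Z, j) = 6*9 = 54)
r*(-239) + w(-22, 5) = 145*(-239) + 54 = -34655 + 54 = -34601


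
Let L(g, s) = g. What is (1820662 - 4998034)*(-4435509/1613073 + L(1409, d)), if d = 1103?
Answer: -218409118562832/48881 ≈ -4.4682e+9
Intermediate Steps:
(1820662 - 4998034)*(-4435509/1613073 + L(1409, d)) = (1820662 - 4998034)*(-4435509/1613073 + 1409) = -3177372*(-4435509*1/1613073 + 1409) = -3177372*(-1478503/537691 + 1409) = -3177372*756128116/537691 = -218409118562832/48881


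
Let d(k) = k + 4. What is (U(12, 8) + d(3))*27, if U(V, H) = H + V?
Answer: 729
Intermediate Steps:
d(k) = 4 + k
(U(12, 8) + d(3))*27 = ((8 + 12) + (4 + 3))*27 = (20 + 7)*27 = 27*27 = 729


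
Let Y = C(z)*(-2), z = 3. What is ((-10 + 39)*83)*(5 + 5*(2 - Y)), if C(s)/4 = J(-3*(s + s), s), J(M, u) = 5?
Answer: 517505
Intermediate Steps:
C(s) = 20 (C(s) = 4*5 = 20)
Y = -40 (Y = 20*(-2) = -40)
((-10 + 39)*83)*(5 + 5*(2 - Y)) = ((-10 + 39)*83)*(5 + 5*(2 - 1*(-40))) = (29*83)*(5 + 5*(2 + 40)) = 2407*(5 + 5*42) = 2407*(5 + 210) = 2407*215 = 517505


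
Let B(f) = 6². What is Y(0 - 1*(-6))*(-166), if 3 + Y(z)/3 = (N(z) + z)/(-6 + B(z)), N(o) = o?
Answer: 6474/5 ≈ 1294.8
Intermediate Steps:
B(f) = 36
Y(z) = -9 + z/5 (Y(z) = -9 + 3*((z + z)/(-6 + 36)) = -9 + 3*((2*z)/30) = -9 + 3*((2*z)*(1/30)) = -9 + 3*(z/15) = -9 + z/5)
Y(0 - 1*(-6))*(-166) = (-9 + (0 - 1*(-6))/5)*(-166) = (-9 + (0 + 6)/5)*(-166) = (-9 + (⅕)*6)*(-166) = (-9 + 6/5)*(-166) = -39/5*(-166) = 6474/5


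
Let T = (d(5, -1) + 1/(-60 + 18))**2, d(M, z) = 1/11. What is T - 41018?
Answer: -8755045031/213444 ≈ -41018.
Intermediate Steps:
d(M, z) = 1/11
T = 961/213444 (T = (1/11 + 1/(-60 + 18))**2 = (1/11 + 1/(-42))**2 = (1/11 - 1/42)**2 = (31/462)**2 = 961/213444 ≈ 0.0045023)
T - 41018 = 961/213444 - 41018 = -8755045031/213444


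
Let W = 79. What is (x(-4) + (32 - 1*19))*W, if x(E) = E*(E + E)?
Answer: 3555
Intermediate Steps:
x(E) = 2*E**2 (x(E) = E*(2*E) = 2*E**2)
(x(-4) + (32 - 1*19))*W = (2*(-4)**2 + (32 - 1*19))*79 = (2*16 + (32 - 19))*79 = (32 + 13)*79 = 45*79 = 3555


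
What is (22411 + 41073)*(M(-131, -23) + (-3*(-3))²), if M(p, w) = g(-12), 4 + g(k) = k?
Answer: 4126460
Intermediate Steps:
g(k) = -4 + k
M(p, w) = -16 (M(p, w) = -4 - 12 = -16)
(22411 + 41073)*(M(-131, -23) + (-3*(-3))²) = (22411 + 41073)*(-16 + (-3*(-3))²) = 63484*(-16 + 9²) = 63484*(-16 + 81) = 63484*65 = 4126460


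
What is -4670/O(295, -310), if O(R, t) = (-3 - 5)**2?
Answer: -2335/32 ≈ -72.969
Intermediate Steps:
O(R, t) = 64 (O(R, t) = (-8)**2 = 64)
-4670/O(295, -310) = -4670/64 = -4670*1/64 = -2335/32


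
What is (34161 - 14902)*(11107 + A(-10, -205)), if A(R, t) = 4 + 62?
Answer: 215180807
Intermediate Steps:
A(R, t) = 66
(34161 - 14902)*(11107 + A(-10, -205)) = (34161 - 14902)*(11107 + 66) = 19259*11173 = 215180807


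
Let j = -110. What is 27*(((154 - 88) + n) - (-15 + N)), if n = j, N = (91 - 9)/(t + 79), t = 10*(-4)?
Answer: -10917/13 ≈ -839.77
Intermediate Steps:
t = -40
N = 82/39 (N = (91 - 9)/(-40 + 79) = 82/39 ≈ 2.1026)
n = -110
27*(((154 - 88) + n) - (-15 + N)) = 27*(((154 - 88) - 110) - (-15 + 82/39)) = 27*((66 - 110) - 1*(-503/39)) = 27*(-44 + 503/39) = 27*(-1213/39) = -10917/13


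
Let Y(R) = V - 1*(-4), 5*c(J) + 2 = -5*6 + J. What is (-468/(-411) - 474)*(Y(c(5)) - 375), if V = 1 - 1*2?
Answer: 24098904/137 ≈ 1.7590e+5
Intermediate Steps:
c(J) = -32/5 + J/5 (c(J) = -⅖ + (-5*6 + J)/5 = -⅖ + (-30 + J)/5 = -⅖ + (-6 + J/5) = -32/5 + J/5)
V = -1 (V = 1 - 2 = -1)
Y(R) = 3 (Y(R) = -1 - 1*(-4) = -1 + 4 = 3)
(-468/(-411) - 474)*(Y(c(5)) - 375) = (-468/(-411) - 474)*(3 - 375) = (-468*(-1/411) - 474)*(-372) = (156/137 - 474)*(-372) = -64782/137*(-372) = 24098904/137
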